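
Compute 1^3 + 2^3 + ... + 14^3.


This power sum has a closed form given by Faulhaber's formula
sum_{k=1}^{m} k^p = (1 / (p + 1)) * sum_{j=0}^{p} C(p + 1, j) B_j m^(p + 1 - j),
but for small m direct computation is fastest:
1 + 8 + 27 + 64 + 125 + 216 + 343 + 512 + 729 + 1000 + 1331 + 1728 + 2197 + 2744 = 11025.

11025


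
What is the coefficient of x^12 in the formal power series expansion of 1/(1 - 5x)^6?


The general identity 1/(1 - c x)^r = sum_{k>=0} c^k C(k + r - 1, r - 1) x^k follows by substituting y = c x into 1/(1 - y)^r = sum_{k>=0} C(k + r - 1, r - 1) y^k.
For c = 5, r = 6, k = 12:
5^12 * C(17, 5) = 244140625 * 6188 = 1510742187500.

1510742187500


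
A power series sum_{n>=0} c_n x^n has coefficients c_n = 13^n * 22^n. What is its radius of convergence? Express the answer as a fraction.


By the root test (Cauchy-Hadamard), the radius is R = 1 / limsup_n |c_n|^(1/n).
Here |c_n|^(1/n) = (13^n * 22^n)^(1/n) = 13 * 22 = 286 for all n.
So R = 1/286 = 1/286.

1/286


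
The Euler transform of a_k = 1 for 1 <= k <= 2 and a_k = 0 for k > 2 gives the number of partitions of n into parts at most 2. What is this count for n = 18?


Partitions of 18 into parts at most 2:
Using generating function (1-x)^(-1)(1-x^2)^(-1),
the coefficient of x^18 = 10

10


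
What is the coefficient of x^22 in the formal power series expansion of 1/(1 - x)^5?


The negative binomial / multiset identity is
1/(1 - x)^r = sum_{k>=0} C(k + r - 1, r - 1) x^k.
Here r = 5 and k = 22, so the coefficient is
C(22 + 4, 4) = C(26, 4)
= 14950

14950


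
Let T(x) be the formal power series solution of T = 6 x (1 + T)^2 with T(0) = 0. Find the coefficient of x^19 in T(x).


Apply the Lagrange inversion formula: if T = 6 x * phi(T) with phi(t) = (1 + t)^2, then [x^n] T = 6^n * (1/n) [t^(n-1)] phi(t)^n = 6^n * (1/n) [t^(n-1)] (1 + t)^(2n) = 6^n * (1/n) C(2n, n-1).
Using the identity C(2n, n-1) = C(2n, n) * n / (n+1), the unscaled factor equals C(2n, n) / (n+1) = C_n, the n-th Catalan number.
For n = 19: C_19 = C(38, 19) / 20 = 35345263800/20 = 1767263190.
With the 6^19 = 609359740010496 factor, the coefficient is 609359740010496 * 1767263190 = 1076899037988519794442240.

1076899037988519794442240


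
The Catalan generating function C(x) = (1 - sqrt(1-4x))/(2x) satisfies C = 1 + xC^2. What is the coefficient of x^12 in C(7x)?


Substituting x -> 7x scales the n-th coefficient by 7^n, so [x^12] C(7x) = 7^12 * C_12.
C_12 = C(2*12, 12)/(13) = 2704156/13 = 208012.
So 7^12 * 208012 = 13841287201 * 208012 = 2879153833254412.

2879153833254412


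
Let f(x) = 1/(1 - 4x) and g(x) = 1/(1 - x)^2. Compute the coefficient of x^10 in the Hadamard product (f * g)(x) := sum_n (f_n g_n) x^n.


f has coefficients f_k = 4^k. For g = 1/(1 - x)^2 the coefficient is g_k = C(k + 1, 1) = k + 1. The Hadamard coefficient is (f * g)_k = 4^k * (k + 1).
For k = 10: 4^10 * 11 = 1048576 * 11 = 11534336.

11534336


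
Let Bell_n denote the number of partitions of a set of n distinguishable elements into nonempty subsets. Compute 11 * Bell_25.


Bell_25 can be computed from the Bell triangle or from Dobinski's identity Bell_n = (1/e) * sum_{k>=0} k^n / k!.
Computing Bell_25 = 4638590332229999353.
Then 11 * 4638590332229999353 = 51024493654529992883.

51024493654529992883


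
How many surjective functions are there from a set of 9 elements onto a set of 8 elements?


By inclusion-exclusion on which target elements are missed, the number of surjections from an n-set onto a k-set is
surj(n, k) = sum_{j=0}^{k} (-1)^j C(k, j) (k - j)^n.
Equivalently surj(n, k) = k! * S(n, k), where S(n, k) is the Stirling number of the second kind.
For n = 9, k = 8:
S(9, 8) = 36, so
surj = 8! * 36 = 40320 * 36 = 1451520.

1451520


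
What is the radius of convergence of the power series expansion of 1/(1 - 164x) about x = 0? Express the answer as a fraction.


Expanding 1/(1 - 164x) = sum_{k>=0} 164^k x^k, the series converges when |164x| < 1, i.e., |x| < 1/164.
So the radius of convergence is 1/164 = 1/164.

1/164


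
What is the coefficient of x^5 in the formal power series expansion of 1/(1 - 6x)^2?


The general identity 1/(1 - c x)^r = sum_{k>=0} c^k C(k + r - 1, r - 1) x^k follows by substituting y = c x into 1/(1 - y)^r = sum_{k>=0} C(k + r - 1, r - 1) y^k.
For c = 6, r = 2, k = 5:
6^5 * C(6, 1) = 7776 * 6 = 46656.

46656


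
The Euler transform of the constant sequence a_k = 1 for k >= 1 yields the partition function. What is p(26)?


The Euler transform converts the sequence a_k = 1 into the number of integer partitions.
Using the recurrence or dynamic programming:
p(26) = 2436

2436


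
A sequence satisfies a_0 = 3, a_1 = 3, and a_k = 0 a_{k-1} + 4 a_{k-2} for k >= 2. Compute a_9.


The characteristic equation is t^2 - 0 t - 4 = 0, with roots r_1 = 2 and r_2 = -2 (so c_1 = r_1 + r_2, c_2 = -r_1 r_2 as required).
One can use the closed form a_n = A r_1^n + B r_2^n, but direct iteration is more reliable:
a_0 = 3, a_1 = 3, a_2 = 12, a_3 = 12, a_4 = 48, a_5 = 48, a_6 = 192, a_7 = 192, a_8 = 768, a_9 = 768.
So a_9 = 768.

768


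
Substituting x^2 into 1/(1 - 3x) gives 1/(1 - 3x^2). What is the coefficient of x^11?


Since 1/(1 - 3x^2) only has even powers of x,
the coefficient of x^11 (odd) is 0.

0


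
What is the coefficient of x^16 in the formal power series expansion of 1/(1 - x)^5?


The negative binomial / multiset identity is
1/(1 - x)^r = sum_{k>=0} C(k + r - 1, r - 1) x^k.
Here r = 5 and k = 16, so the coefficient is
C(16 + 4, 4) = C(20, 4)
= 4845

4845


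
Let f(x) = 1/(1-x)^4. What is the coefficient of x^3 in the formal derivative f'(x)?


Differentiate: d/dx [ 1/(1-x)^r ] = r / (1-x)^(r+1).
Here r = 4, so f'(x) = 4 / (1-x)^5.
The expansion of 1/(1-x)^(r+1) has coefficient of x^n equal to C(n+r, r).
So the coefficient of x^3 in f'(x) is
4 * C(7, 4) = 4 * 35 = 140

140


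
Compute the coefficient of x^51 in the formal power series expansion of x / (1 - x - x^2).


Let f(x) = sum_{k>=0} a_k x^k. Multiplying f(x) * (1 - x - x^2) = x and matching coefficients gives a_0 = 0, a_1 = 1, and a_k = a_{k-1} + a_{k-2} for k >= 2. These are the Fibonacci numbers F_k.
Iterating from F_0 = 0, F_1 = 1:
F_0=0, F_1=1, F_2=1, F_3=2, F_4=3, F_5=5, F_6=8, F_7=13, F_8=21, F_9=34, ...
F_51 = 20365011074.

20365011074


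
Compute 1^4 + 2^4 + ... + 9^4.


This power sum has a closed form given by Faulhaber's formula
sum_{k=1}^{m} k^p = (1 / (p + 1)) * sum_{j=0}^{p} C(p + 1, j) B_j m^(p + 1 - j),
but for small m direct computation is fastest:
1 + 16 + 81 + 256 + 625 + 1296 + 2401 + 4096 + 6561 = 15333.

15333


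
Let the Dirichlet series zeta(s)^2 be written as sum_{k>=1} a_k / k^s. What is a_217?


The Dirichlet convolution of the constant function 1 with itself gives (1 * 1)(k) = sum_{d | k} 1 = d(k), the number of positive divisors of k.
Since zeta(s) = sum_{k>=1} 1/k^s, we have zeta(s)^2 = sum_{k>=1} d(k)/k^s, so a_k = d(k).
For k = 217: the divisors are 1, 7, 31, 217.
Count = 4.

4


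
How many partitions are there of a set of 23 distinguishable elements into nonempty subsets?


Bell_23 can be computed from the Bell triangle or from Dobinski's identity Bell_n = (1/e) * sum_{k>=0} k^n / k!.
Computing Bell_23 = 44152005855084346.

44152005855084346


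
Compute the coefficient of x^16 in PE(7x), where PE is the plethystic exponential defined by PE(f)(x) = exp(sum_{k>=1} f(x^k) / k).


With f(x) = 7x, the exponent is sum_{k>=1} 7 x^k / k = 7 * (-ln(1 - x)). Exponentiating:
PE(7x) = exp(-7 ln(1 - x)) = 1/(1 - x)^7.
By the negative binomial expansion, [x^n] 1/(1 - x)^7 = C(n + 6, 6).
For n = 16: C(22, 6) = 74613.

74613


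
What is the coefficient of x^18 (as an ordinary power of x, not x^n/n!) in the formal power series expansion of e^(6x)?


The exponential series is e^y = sum_{k>=0} y^k / k!. Substituting y = 6x gives
e^(6x) = sum_{k>=0} 6^k x^k / k!.
So the coefficient of x^n is a^n/n! with a = 6, n = 18:
6^18 / 18! = 101559956668416/6402373705728000 = 236196/14889875

236196/14889875


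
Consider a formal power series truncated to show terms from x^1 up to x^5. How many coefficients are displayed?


From x^1 to x^5 inclusive, the count is 5 - 1 + 1 = 5.

5


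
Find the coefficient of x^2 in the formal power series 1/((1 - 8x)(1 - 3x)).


By partial fractions or Cauchy convolution:
The coefficient equals sum_{k=0}^{2} 8^k * 3^(2-k).
= 97

97


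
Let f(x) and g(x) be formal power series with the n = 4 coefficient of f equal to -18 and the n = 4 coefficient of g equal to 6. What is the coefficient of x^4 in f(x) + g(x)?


Addition of formal power series is termwise.
The coefficient of x^4 in f + g = -18 + 6
= -12

-12


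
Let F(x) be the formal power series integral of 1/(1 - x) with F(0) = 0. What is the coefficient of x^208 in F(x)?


1/(1 - x) = sum_{k>=0} x^k. Integrating termwise and using F(0) = 0 gives
F(x) = sum_{k>=0} x^(k+1) / (k+1) = sum_{m>=1} x^m / m = -ln(1 - x).
So the coefficient of x^208 is 1/208 = 1/208.

1/208


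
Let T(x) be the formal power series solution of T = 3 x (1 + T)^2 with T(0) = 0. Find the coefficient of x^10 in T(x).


Apply the Lagrange inversion formula: if T = 3 x * phi(T) with phi(t) = (1 + t)^2, then [x^n] T = 3^n * (1/n) [t^(n-1)] phi(t)^n = 3^n * (1/n) [t^(n-1)] (1 + t)^(2n) = 3^n * (1/n) C(2n, n-1).
Using the identity C(2n, n-1) = C(2n, n) * n / (n+1), the unscaled factor equals C(2n, n) / (n+1) = C_n, the n-th Catalan number.
For n = 10: C_10 = C(20, 10) / 11 = 184756/11 = 16796.
With the 3^10 = 59049 factor, the coefficient is 59049 * 16796 = 991787004.

991787004


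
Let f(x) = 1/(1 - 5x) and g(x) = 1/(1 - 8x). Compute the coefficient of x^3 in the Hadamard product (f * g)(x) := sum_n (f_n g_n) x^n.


f has coefficients f_k = 5^k and g has coefficients g_k = 8^k, so the Hadamard product has coefficient (f*g)_k = 5^k * 8^k = 40^k.
For k = 3: 40^3 = 64000.

64000


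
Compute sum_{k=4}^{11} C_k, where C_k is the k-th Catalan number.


C_4 through C_11: 14, 42, 132, 429, 1430, 4862, 16796, 58786
Sum = 14 + 42 + 132 + 429 + 1430 + 4862 + 16796 + 58786
= 82491

82491


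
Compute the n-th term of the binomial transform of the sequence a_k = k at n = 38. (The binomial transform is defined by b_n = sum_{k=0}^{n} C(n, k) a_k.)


With a_k = k, b_n = sum_{k=0}^{n} C(n, k) k. Using k * C(n, k) = n * C(n-1, k-1) gives b_n = n * sum_{k>=1} C(n-1, k-1) = n * 2^(n-1).
For n = 38: 38 * 2^37 = 38 * 137438953472 = 5222680231936.

5222680231936


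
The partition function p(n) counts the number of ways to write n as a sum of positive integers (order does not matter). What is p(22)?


Using the generating function prod_{k>=1} 1/(1-x^k), we compute p(22).
By dynamic programming over parts 1 through 22:
p(22) = 1002

1002


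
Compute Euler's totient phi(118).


phi(n) counts integers in [1, n] coprime to n. Using the multiplicative formula phi(n) = n * prod_{p | n} (1 - 1/p):
118 = 2 * 59, so
phi(118) = 118 * (1 - 1/2) * (1 - 1/59) = 58.

58


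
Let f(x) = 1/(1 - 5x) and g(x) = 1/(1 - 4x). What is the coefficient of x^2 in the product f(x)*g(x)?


The coefficient of x^n in f*g is the Cauchy product: sum_{k=0}^{n} a^k * b^(n-k).
With a=5, b=4, n=2:
sum_{k=0}^{2} 5^k * 4^(2-k)
= 61

61


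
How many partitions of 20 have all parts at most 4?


Using the generating function (1-x)^(-1)(1-x^2)^(-1)...(1-x^4)^(-1),
the coefficient of x^20 counts these restricted partitions.
Result = 108

108


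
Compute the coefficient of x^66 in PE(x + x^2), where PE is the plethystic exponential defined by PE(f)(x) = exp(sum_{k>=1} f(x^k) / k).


With f(x) = x + x^2, the exponent is sum_{k>=1} (x^k + x^(2k)) / k = -ln(1 - x) - ln(1 - x^2). Exponentiating:
PE(x + x^2) = 1 / ((1 - x)(1 - x^2)).
This is the generating function for partitions of n into parts of size 1 or 2. The number of 2's can be any j in 0..33, and the rest are 1's, so
[x^66] = floor(66/2) + 1 = 34.

34


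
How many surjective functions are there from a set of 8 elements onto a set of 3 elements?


By inclusion-exclusion on which target elements are missed, the number of surjections from an n-set onto a k-set is
surj(n, k) = sum_{j=0}^{k} (-1)^j C(k, j) (k - j)^n.
Equivalently surj(n, k) = k! * S(n, k), where S(n, k) is the Stirling number of the second kind.
For n = 8, k = 3:
S(8, 3) = 966, so
surj = 3! * 966 = 6 * 966 = 5796.

5796


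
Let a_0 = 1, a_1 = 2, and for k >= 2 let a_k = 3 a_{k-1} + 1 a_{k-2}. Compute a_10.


Iterating the recurrence forward:
a_0 = 1
a_1 = 2
a_2 = 3*2 + 1*1 = 7
a_3 = 3*7 + 1*2 = 23
a_4 = 3*23 + 1*7 = 76
a_5 = 3*76 + 1*23 = 251
a_6 = 3*251 + 1*76 = 829
a_7 = 3*829 + 1*251 = 2738
a_8 = 3*2738 + 1*829 = 9043
a_9 = 3*9043 + 1*2738 = 29867
a_10 = 3*29867 + 1*9043 = 98644
So a_10 = 98644.

98644


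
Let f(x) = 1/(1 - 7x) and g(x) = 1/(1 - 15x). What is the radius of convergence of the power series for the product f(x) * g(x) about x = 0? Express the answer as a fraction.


The radius of 1/(1 - 7x) is 1/7 (nearest singularity at x = 1/7), and the radius of 1/(1 - 15x) is 1/15.
The product f(x)*g(x) = 1/((1 - 7x)(1 - 15x)) has singularities at both 1/7 and 1/15, so its radius of convergence is the distance to the nearest one:
min(1/7, 1/15) = 1/15.

1/15


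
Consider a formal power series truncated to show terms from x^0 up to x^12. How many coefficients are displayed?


From x^0 to x^12 inclusive, the count is 12 - 0 + 1 = 13.

13


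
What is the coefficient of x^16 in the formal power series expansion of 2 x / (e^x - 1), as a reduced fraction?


The exponential generating function for Bernoulli numbers is
x / (e^x - 1) = sum_{k>=0} B_k x^k / k!.
So the coefficient of x^16 in 2 x / (e^x - 1) is 2 B_16 / 16!.
Computing: B_16 = -3617/510, 16! = 20922789888000, giving
2 * -3617/510 / 20922789888000 = -3617/5335311421440000.

-3617/5335311421440000


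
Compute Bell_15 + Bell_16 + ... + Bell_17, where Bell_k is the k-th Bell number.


Recall Bell_k counts set partitions of a k-set (with Bell_0 = 1 by convention).
Bell_15 through Bell_17: 1382958545, 10480142147, 82864869804
Sum = 1382958545 + 10480142147 + 82864869804 = 94727970496.

94727970496


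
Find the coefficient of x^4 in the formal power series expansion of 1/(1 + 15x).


Write 1/(1 + c x) = 1/(1 - (-c) x) and apply the geometric-series identity
1/(1 - y) = sum_{k>=0} y^k to get 1/(1 + c x) = sum_{k>=0} (-c)^k x^k.
So the coefficient of x^k is (-c)^k = (-1)^k * c^k.
Here c = 15 and k = 4:
(-15)^4 = 1 * 50625 = 50625

50625


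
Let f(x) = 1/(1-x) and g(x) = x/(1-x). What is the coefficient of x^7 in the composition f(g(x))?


First simplify the composition: f(g(x)) = 1/(1 - x/(1-x)) = (1-x)/((1-x) - x) = (1-x)/(1-2x).
Now extract the coefficient. Write (1-x)/(1-2x) = 1/(1-2x) - x/(1-2x).
The coefficient of x^n in 1/(1-2x) is 2^n, and in x/(1-2x) is 2^(n-1) (for n >= 1).
So the coefficient of x^7 is 2^7 - 2^6 = 128 - 64 = 64.

64


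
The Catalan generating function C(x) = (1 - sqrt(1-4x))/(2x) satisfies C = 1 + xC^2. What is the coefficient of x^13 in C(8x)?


Substituting x -> 8x scales the n-th coefficient by 8^n, so [x^13] C(8x) = 8^13 * C_13.
C_13 = C(2*13, 13)/(14) = 10400600/14 = 742900.
So 8^13 * 742900 = 549755813888 * 742900 = 408413594137395200.

408413594137395200


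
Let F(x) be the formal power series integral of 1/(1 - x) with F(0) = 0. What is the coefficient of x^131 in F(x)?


1/(1 - x) = sum_{k>=0} x^k. Integrating termwise and using F(0) = 0 gives
F(x) = sum_{k>=0} x^(k+1) / (k+1) = sum_{m>=1} x^m / m = -ln(1 - x).
So the coefficient of x^131 is 1/131 = 1/131.

1/131


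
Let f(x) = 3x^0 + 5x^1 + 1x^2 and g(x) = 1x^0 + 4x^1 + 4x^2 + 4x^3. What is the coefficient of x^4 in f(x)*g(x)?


Cauchy product at x^4:
5*4 + 1*4
= 24

24


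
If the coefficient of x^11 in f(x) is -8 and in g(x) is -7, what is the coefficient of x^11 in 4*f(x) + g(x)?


Scalar multiplication scales coefficients: 4 * -8 = -32.
Then add the g coefficient: -32 + -7
= -39

-39


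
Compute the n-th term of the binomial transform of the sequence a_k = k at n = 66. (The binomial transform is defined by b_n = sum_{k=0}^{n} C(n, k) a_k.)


With a_k = k, b_n = sum_{k=0}^{n} C(n, k) k. Using k * C(n, k) = n * C(n-1, k-1) gives b_n = n * sum_{k>=1} C(n-1, k-1) = n * 2^(n-1).
For n = 66: 66 * 2^65 = 66 * 36893488147419103232 = 2434970217729660813312.

2434970217729660813312


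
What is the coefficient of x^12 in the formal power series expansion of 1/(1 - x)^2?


The expansion 1/(1 - x)^r = sum_{k>=0} C(k + r - 1, r - 1) x^k follows from the multiset / negative-binomial theorem (or from repeated differentiation of the geometric series).
For r = 2 and k = 12:
C(13, 1) = 6227020800 / (1 * 479001600) = 13.

13


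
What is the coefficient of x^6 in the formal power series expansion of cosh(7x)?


The Maclaurin series is cosh(t) = sum_{m>=0} t^(2m) / (2m)!, so substituting t = 7x, only even powers of x are nonzero, with coefficient of x^(2m) equal to 7^(2m) / (2m)!.
For x^6 the coefficient is 7^6/6! = 117649/720 = 117649/720.

117649/720


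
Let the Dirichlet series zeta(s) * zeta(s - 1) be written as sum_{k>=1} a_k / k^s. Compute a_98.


Convolution gives a_k = sum_{d | k} d * 1 = sum_{d | k} d = sigma(k), the sum of positive divisors of k.
For k = 98, the divisors are 1, 2, 7, 14, 49, 98, so
sigma(98) = 1 + 2 + 7 + 14 + 49 + 98 = 171.

171


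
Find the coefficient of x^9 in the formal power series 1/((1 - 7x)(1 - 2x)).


By partial fractions or Cauchy convolution:
The coefficient equals sum_{k=0}^{9} 7^k * 2^(9-k).
= 56494845

56494845


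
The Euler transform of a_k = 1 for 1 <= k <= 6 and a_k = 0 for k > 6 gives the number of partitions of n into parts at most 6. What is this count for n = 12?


Partitions of 12 into parts at most 6:
Using generating function (1-x)^(-1)(1-x^2)^(-1)...(1-x^6)^(-1),
the coefficient of x^12 = 58

58


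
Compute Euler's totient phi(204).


phi(n) counts integers in [1, n] coprime to n. Using the multiplicative formula phi(n) = n * prod_{p | n} (1 - 1/p):
204 = 2^2 * 3 * 17, so
phi(204) = 204 * (1 - 1/2) * (1 - 1/3) * (1 - 1/17) = 64.

64


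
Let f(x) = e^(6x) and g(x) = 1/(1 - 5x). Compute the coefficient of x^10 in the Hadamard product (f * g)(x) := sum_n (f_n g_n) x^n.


Expanding: f_k = 6^k/k! (from e^(6x)) and g_k = 5^k (from 1/(1 - 5x)). So the Hadamard coefficient (f * g)_k = 6^k 5^k / k! = (30)^k / k!.
For k = 10: 30^10/10! = 590490000000000/3628800 = 1139062500/7.

1139062500/7


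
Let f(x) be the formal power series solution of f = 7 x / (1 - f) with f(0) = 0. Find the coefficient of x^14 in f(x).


Apply Lagrange inversion: f = 7 x * phi(f) with phi(t) = 1/(1 - t), so
[x^n] f = 7^n * (1/n) [t^(n-1)] phi(t)^n = 7^n * (1/n) [t^(n-1)] (1 - t)^(-n) = 7^n * (1/n) C(2n - 2, n - 1) = 7^n * C_{n-1}.
For n = 14: C_13 = C(26, 13) / 14 = 10400600/14 = 742900.
With the 7^14 = 678223072849 factor, the coefficient is 678223072849 * 742900 = 503851920819522100.

503851920819522100


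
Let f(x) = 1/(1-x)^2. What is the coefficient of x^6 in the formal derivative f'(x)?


Differentiate: d/dx [ 1/(1-x)^r ] = r / (1-x)^(r+1).
Here r = 2, so f'(x) = 2 / (1-x)^3.
The expansion of 1/(1-x)^(r+1) has coefficient of x^n equal to C(n+r, r).
So the coefficient of x^6 in f'(x) is
2 * C(8, 2) = 2 * 28 = 56

56


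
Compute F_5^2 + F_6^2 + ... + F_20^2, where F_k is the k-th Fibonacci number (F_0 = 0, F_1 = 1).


There is a standard identity sum_{k=0}^{N} F_k^2 = F_N * F_{N+1} (proved inductively from the telescoping relation F_k^2 = F_k F_{k+1} - F_{k-1} F_k). Then
sum_{k=5}^{20} F_k^2 = F_20 F_21 - F_4 F_5.
Computing: F_20 = 6765, F_21 = 10946, F_4 = 3, F_5 = 5.
Sum = 6765 * 10946 - 3 * 5 = 74049675.

74049675


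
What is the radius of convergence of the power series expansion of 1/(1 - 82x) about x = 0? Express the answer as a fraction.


Expanding 1/(1 - 82x) = sum_{k>=0} 82^k x^k, the series converges when |82x| < 1, i.e., |x| < 1/82.
So the radius of convergence is 1/82 = 1/82.

1/82


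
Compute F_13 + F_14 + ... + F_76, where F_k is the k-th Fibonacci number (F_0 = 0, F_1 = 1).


Use the identity sum_{k=0}^{N} F_k = F_{N+2} - 1 (which follows from F_{k+2} - F_{k+1} = F_k). Then
sum_{k=13}^{76} F_k = (F_{78} - 1) - (F_{14} - 1) = F_{78} - F_{14}.
Computing: F_{78} = 8944394323791464, F_{14} = 377, so
Sum = 8944394323791464 - 377 = 8944394323791087.

8944394323791087


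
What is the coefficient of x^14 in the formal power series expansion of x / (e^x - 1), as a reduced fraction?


The exponential generating function for Bernoulli numbers is
x / (e^x - 1) = sum_{k>=0} B_k x^k / k!.
So the coefficient of x^14 in x / (e^x - 1) is B_14 / 14!.
Computing: B_14 = 7/6, 14! = 87178291200, giving
7/6 / 87178291200 = 1/74724249600.

1/74724249600


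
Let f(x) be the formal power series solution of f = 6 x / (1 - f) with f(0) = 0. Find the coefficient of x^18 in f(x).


Apply Lagrange inversion: f = 6 x * phi(f) with phi(t) = 1/(1 - t), so
[x^n] f = 6^n * (1/n) [t^(n-1)] phi(t)^n = 6^n * (1/n) [t^(n-1)] (1 - t)^(-n) = 6^n * (1/n) C(2n - 2, n - 1) = 6^n * C_{n-1}.
For n = 18: C_17 = C(34, 17) / 18 = 2333606220/18 = 129644790.
With the 6^18 = 101559956668416 factor, the coefficient is 101559956668416 * 129644790 = 13166719254685891952640.

13166719254685891952640


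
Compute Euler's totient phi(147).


phi(n) counts integers in [1, n] coprime to n. Using the multiplicative formula phi(n) = n * prod_{p | n} (1 - 1/p):
147 = 3 * 7^2, so
phi(147) = 147 * (1 - 1/3) * (1 - 1/7) = 84.

84


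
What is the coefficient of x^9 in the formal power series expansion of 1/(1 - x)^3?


The expansion 1/(1 - x)^r = sum_{k>=0} C(k + r - 1, r - 1) x^k follows from the multiset / negative-binomial theorem (or from repeated differentiation of the geometric series).
For r = 3 and k = 9:
C(11, 2) = 39916800 / (2 * 362880) = 55.

55


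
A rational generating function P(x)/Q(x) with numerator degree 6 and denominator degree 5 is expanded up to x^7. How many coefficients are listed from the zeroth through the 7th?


Expanding up to x^7 gives the coefficients for x^0, x^1, ..., x^7.
That is 7 + 1 = 8 coefficients in total.

8


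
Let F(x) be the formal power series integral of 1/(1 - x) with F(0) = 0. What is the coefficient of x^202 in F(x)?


1/(1 - x) = sum_{k>=0} x^k. Integrating termwise and using F(0) = 0 gives
F(x) = sum_{k>=0} x^(k+1) / (k+1) = sum_{m>=1} x^m / m = -ln(1 - x).
So the coefficient of x^202 is 1/202 = 1/202.

1/202


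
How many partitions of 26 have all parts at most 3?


Using the generating function (1-x)^(-1)(1-x^2)^(-1)(1-x^3)^(-1),
the coefficient of x^26 counts these restricted partitions.
Result = 70

70


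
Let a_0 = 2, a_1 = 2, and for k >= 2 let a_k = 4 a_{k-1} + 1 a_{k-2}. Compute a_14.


Iterating the recurrence forward:
a_0 = 2
a_1 = 2
a_2 = 4*2 + 1*2 = 10
a_3 = 4*10 + 1*2 = 42
a_4 = 4*42 + 1*10 = 178
a_5 = 4*178 + 1*42 = 754
a_6 = 4*754 + 1*178 = 3194
a_7 = 4*3194 + 1*754 = 13530
a_8 = 4*13530 + 1*3194 = 57314
a_9 = 4*57314 + 1*13530 = 242786
a_10 = 4*242786 + 1*57314 = 1028458
a_11 = 4*1028458 + 1*242786 = 4356618
a_12 = 4*4356618 + 1*1028458 = 18454930
a_13 = 4*18454930 + 1*4356618 = 78176338
a_14 = 4*78176338 + 1*18454930 = 331160282
So a_14 = 331160282.

331160282


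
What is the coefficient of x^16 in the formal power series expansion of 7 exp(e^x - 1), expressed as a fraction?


exp(e^x - 1) is the exponential generating function for the Bell numbers Bell_k: exp(e^x - 1) = sum_{k>=0} Bell_k x^k / k!.
So the coefficient of x^16 in 7 exp(e^x - 1) is 7 Bell_16 / 16!.
Computing: Bell_16 = 10480142147 and 16! = 20922789888000, giving
7 * 10480142147/20922789888000 = 10480142147/2988969984000.

10480142147/2988969984000


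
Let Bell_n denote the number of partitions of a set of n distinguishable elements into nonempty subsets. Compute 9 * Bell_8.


Bell_8 can be computed from the Bell triangle or from Dobinski's identity Bell_n = (1/e) * sum_{k>=0} k^n / k!.
Computing Bell_8 = 4140.
Then 9 * 4140 = 37260.

37260


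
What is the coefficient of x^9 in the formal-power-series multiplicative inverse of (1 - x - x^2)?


Let the inverse be f(x) = sum_{k>=0} a_k x^k. From f(x) * (1 - x - x^2) = 1 and matching coefficients:
 x^0: a_0 = 1.
 x^1: a_1 - a_0 = 0, so a_1 = 1.
 x^k (k >= 2): a_k - a_{k-1} - a_{k-2} = 0, i.e. a_k = a_{k-1} + a_{k-2}.
This is the Fibonacci-type recurrence shifted so that a_0 = a_1 = 1.
Iterating: a_0=1, a_1=1, a_2=2, a_3=3, a_4=5, a_5=8, a_6=13, a_7=21, a_8=34, a_9=55
a_9 = 55.

55


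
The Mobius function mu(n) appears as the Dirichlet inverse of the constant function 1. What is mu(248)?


248 has a squared prime factor, so mu(248) = 0.
Factorization reveals a repeated prime.

0


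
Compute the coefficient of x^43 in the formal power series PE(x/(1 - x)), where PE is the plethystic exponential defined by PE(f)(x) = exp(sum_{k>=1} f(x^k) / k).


For f(x) = x/(1 - x) we have
sum_{k>=1} f(x^k) / k = sum_{k>=1} (1/k) * x^k / (1 - x^k) = sum_{k, m >= 1} x^(k m) / k,
which after exponentiating simplifies to
PE(x/(1 - x)) = prod_{k>=1} 1 / (1 - x^k).
This is the generating function for the partition function p(n), so the coefficient of x^43 is p(43).
Computing p(43) by dynamic programming over parts 1, 2, ..., 43: p(43) = 63261.

63261


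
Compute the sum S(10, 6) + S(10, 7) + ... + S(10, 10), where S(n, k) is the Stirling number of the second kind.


By definition, S(n, k) counts partitions of an n-set into exactly k nonempty blocks.
Computing row n = 10 for k = 6..10:
S(10, k): 22827, 5880, 750, 45, 1
Sum = 29503.

29503


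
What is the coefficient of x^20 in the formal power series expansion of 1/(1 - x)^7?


The negative binomial / multiset identity is
1/(1 - x)^r = sum_{k>=0} C(k + r - 1, r - 1) x^k.
Here r = 7 and k = 20, so the coefficient is
C(20 + 6, 6) = C(26, 6)
= 230230

230230


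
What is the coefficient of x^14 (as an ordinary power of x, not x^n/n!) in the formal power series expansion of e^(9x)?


The exponential series is e^y = sum_{k>=0} y^k / k!. Substituting y = 9x gives
e^(9x) = sum_{k>=0} 9^k x^k / k!.
So the coefficient of x^n is a^n/n! with a = 9, n = 14:
9^14 / 14! = 22876792454961/87178291200 = 94143178827/358758400

94143178827/358758400


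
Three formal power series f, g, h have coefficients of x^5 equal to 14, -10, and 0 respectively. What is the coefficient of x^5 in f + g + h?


Series addition is componentwise:
14 + -10 + 0
= 4

4


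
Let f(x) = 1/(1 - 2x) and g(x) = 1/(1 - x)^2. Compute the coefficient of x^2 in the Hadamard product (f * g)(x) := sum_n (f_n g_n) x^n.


f has coefficients f_k = 2^k. For g = 1/(1 - x)^2 the coefficient is g_k = C(k + 1, 1) = k + 1. The Hadamard coefficient is (f * g)_k = 2^k * (k + 1).
For k = 2: 2^2 * 3 = 4 * 3 = 12.

12


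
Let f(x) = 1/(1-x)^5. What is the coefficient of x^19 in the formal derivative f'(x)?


Differentiate: d/dx [ 1/(1-x)^r ] = r / (1-x)^(r+1).
Here r = 5, so f'(x) = 5 / (1-x)^6.
The expansion of 1/(1-x)^(r+1) has coefficient of x^n equal to C(n+r, r).
So the coefficient of x^19 in f'(x) is
5 * C(24, 5) = 5 * 42504 = 212520

212520


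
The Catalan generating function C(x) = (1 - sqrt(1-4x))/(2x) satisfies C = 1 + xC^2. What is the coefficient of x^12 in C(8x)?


Substituting x -> 8x scales the n-th coefficient by 8^n, so [x^12] C(8x) = 8^12 * C_12.
C_12 = C(2*12, 12)/(13) = 2704156/13 = 208012.
So 8^12 * 208012 = 68719476736 * 208012 = 14294475794808832.

14294475794808832


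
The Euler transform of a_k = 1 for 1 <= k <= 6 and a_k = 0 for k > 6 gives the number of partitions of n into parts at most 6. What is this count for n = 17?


Partitions of 17 into parts at most 6:
Using generating function (1-x)^(-1)(1-x^2)^(-1)...(1-x^6)^(-1),
the coefficient of x^17 = 163

163


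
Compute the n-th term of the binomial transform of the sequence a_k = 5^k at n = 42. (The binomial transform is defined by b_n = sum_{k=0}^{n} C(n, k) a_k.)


With a_k = 5^k, b_n = sum_{k=0}^{n} C(n, k) 5^k = (1 + 5)^n by the binomial theorem.
For n = 42: (1 + 5)^42 = 6^42 = 481229803398374426442198455156736.

481229803398374426442198455156736


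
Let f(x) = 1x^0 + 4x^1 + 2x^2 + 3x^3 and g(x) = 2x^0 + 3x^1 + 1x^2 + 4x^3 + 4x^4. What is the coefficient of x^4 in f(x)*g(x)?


Cauchy product at x^4:
1*4 + 4*4 + 2*1 + 3*3
= 31

31


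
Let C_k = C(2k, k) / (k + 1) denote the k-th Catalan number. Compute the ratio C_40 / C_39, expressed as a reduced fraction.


Using C_k = (2k)! / (k! (k+1)!), the ratio C_{k+1}/C_k simplifies to
C_{k+1}/C_k = [(2k+2)! / ((k+1)! (k+2)!)] * [k! (k+1)! / (2k)!]
 = (2k+2)(2k+1) / ((k+1)(k+2)) = 2(2k+1) / (k+2).
For k = 39: 2(2*39 + 1) / (39 + 2) = 158/41 = 158/41.

158/41


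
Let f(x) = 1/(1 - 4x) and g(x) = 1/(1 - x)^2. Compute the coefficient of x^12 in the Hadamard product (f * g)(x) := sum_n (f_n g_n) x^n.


f has coefficients f_k = 4^k. For g = 1/(1 - x)^2 the coefficient is g_k = C(k + 1, 1) = k + 1. The Hadamard coefficient is (f * g)_k = 4^k * (k + 1).
For k = 12: 4^12 * 13 = 16777216 * 13 = 218103808.

218103808


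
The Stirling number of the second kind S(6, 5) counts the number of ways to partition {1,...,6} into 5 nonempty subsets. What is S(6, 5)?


Using the explicit formula S(n,k) = (1/k!) sum_{j=0}^{k} (-1)^(k-j) C(k,j) j^n:
S(6, 5) = 15
Equivalently, S(n,k) is n! times the coefficient of x^n in the EGF (e^x - 1)^k / k!.

15


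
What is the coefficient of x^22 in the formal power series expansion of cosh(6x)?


The Maclaurin series is cosh(t) = sum_{m>=0} t^(2m) / (2m)!, so substituting t = 6x, only even powers of x are nonzero, with coefficient of x^(2m) equal to 6^(2m) / (2m)!.
For x^22 the coefficient is 6^22/22! = 131621703842267136/1124000727777607680000 = 12754584/108919435625.

12754584/108919435625


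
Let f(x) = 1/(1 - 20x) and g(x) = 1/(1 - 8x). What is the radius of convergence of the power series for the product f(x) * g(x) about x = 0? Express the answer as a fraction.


The radius of 1/(1 - 20x) is 1/20 (nearest singularity at x = 1/20), and the radius of 1/(1 - 8x) is 1/8.
The product f(x)*g(x) = 1/((1 - 20x)(1 - 8x)) has singularities at both 1/20 and 1/8, so its radius of convergence is the distance to the nearest one:
min(1/20, 1/8) = 1/20.

1/20


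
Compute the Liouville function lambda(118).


The Liouville function is lambda(k) = (-1)^Omega(k), where Omega(k) counts the prime factors of k with multiplicity.
Factoring: 118 = 2 * 59, so Omega(118) = 2.
lambda(118) = (-1)^2 = 1.

1


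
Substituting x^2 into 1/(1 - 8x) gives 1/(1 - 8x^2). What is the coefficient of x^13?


Since 1/(1 - 8x^2) only has even powers of x,
the coefficient of x^13 (odd) is 0.

0


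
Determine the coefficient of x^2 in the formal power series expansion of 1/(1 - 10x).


The geometric series identity gives 1/(1 - c x) = sum_{k>=0} c^k x^k, so the coefficient of x^k is c^k.
Here c = 10 and k = 2.
Computing: 10^2 = 100

100


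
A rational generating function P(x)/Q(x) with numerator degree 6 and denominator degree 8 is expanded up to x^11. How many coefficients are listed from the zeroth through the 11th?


Expanding up to x^11 gives the coefficients for x^0, x^1, ..., x^11.
That is 11 + 1 = 12 coefficients in total.

12


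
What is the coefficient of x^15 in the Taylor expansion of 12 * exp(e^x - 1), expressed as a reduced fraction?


exp(e^x - 1) = sum_{k>=0} Bell_k x^k / k!, where Bell_k is the k-th Bell number.
So the coefficient of x^15 is 12 * Bell_15 / 15!.
Computing: Bell_15 = 1382958545 and 15! = 1307674368000, giving
12 * 1382958545/1307674368000 = 276591709/21794572800.

276591709/21794572800


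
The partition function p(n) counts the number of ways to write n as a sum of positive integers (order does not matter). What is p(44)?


Using the generating function prod_{k>=1} 1/(1-x^k), we compute p(44).
By dynamic programming over parts 1 through 44:
p(44) = 75175

75175


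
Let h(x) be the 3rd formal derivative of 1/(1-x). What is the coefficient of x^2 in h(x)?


Differentiating 3 times: d^3/dx^3 [1/(1-x)] = 3!/(1-x)^4.
The expansion 1/(1-x)^4 = sum_{k>=0} C(k+3, 3) x^k, so the coefficient of x^n in 3!/(1-x)^4 is 3! * C(n+3, 3).
For n = 2: 6 * C(5, 3) = 6 * 10 = 60

60


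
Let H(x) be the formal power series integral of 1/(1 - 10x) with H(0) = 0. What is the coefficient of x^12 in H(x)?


1/(1 - 10x) = sum_{k>=0} 10^k x^k. Integrating termwise with H(0) = 0:
H(x) = sum_{k>=0} 10^k x^(k+1) / (k+1) = sum_{m>=1} 10^(m-1) x^m / m.
For m = 12: 10^11/12 = 100000000000/12 = 25000000000/3.

25000000000/3


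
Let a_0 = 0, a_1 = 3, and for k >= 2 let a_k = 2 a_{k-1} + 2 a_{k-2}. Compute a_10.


Iterating the recurrence forward:
a_0 = 0
a_1 = 3
a_2 = 2*3 + 2*0 = 6
a_3 = 2*6 + 2*3 = 18
a_4 = 2*18 + 2*6 = 48
a_5 = 2*48 + 2*18 = 132
a_6 = 2*132 + 2*48 = 360
a_7 = 2*360 + 2*132 = 984
a_8 = 2*984 + 2*360 = 2688
a_9 = 2*2688 + 2*984 = 7344
a_10 = 2*7344 + 2*2688 = 20064
So a_10 = 20064.

20064


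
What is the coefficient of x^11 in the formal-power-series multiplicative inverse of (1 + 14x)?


The inverse is 1/(1 + 14x). Apply the geometric identity 1/(1 - y) = sum_{k>=0} y^k with y = -14x:
1/(1 + 14x) = sum_{k>=0} (-14)^k x^k.
So the coefficient of x^11 is (-14)^11 = -4049565169664.

-4049565169664


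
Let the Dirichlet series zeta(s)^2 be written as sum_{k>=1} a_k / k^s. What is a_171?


The Dirichlet convolution of the constant function 1 with itself gives (1 * 1)(k) = sum_{d | k} 1 = d(k), the number of positive divisors of k.
Since zeta(s) = sum_{k>=1} 1/k^s, we have zeta(s)^2 = sum_{k>=1} d(k)/k^s, so a_k = d(k).
For k = 171: the divisors are 1, 3, 9, 19, 57, 171.
Count = 6.

6


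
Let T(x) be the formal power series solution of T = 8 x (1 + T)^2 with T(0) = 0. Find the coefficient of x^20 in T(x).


Apply the Lagrange inversion formula: if T = 8 x * phi(T) with phi(t) = (1 + t)^2, then [x^n] T = 8^n * (1/n) [t^(n-1)] phi(t)^n = 8^n * (1/n) [t^(n-1)] (1 + t)^(2n) = 8^n * (1/n) C(2n, n-1).
Using the identity C(2n, n-1) = C(2n, n) * n / (n+1), the unscaled factor equals C(2n, n) / (n+1) = C_n, the n-th Catalan number.
For n = 20: C_20 = C(40, 20) / 21 = 137846528820/21 = 6564120420.
With the 8^20 = 1152921504606846976 factor, the coefficient is 1152921504606846976 * 6564120420 = 7567915591046928306976849920.

7567915591046928306976849920


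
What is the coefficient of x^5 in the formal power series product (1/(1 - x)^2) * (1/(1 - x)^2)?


Combine the factors: (1/(1 - x)^2) * (1/(1 - x)^2) = 1/(1 - x)^4.
Then use 1/(1 - x)^r = sum_{k>=0} C(k + r - 1, r - 1) x^k with r = 4 and k = 5:
C(8, 3) = 56.

56


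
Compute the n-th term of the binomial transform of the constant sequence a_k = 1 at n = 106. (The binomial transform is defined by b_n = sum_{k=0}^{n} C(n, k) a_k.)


With a_k = 1 for all k, b_n = sum_{k=0}^{n} C(n, k) = 2^n by the binomial theorem.
For n = 106: 2^106 = 81129638414606681695789005144064.

81129638414606681695789005144064


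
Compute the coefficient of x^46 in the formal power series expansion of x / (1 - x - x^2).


Let f(x) = sum_{k>=0} a_k x^k. Multiplying f(x) * (1 - x - x^2) = x and matching coefficients gives a_0 = 0, a_1 = 1, and a_k = a_{k-1} + a_{k-2} for k >= 2. These are the Fibonacci numbers F_k.
Iterating from F_0 = 0, F_1 = 1:
F_0=0, F_1=1, F_2=1, F_3=2, F_4=3, F_5=5, F_6=8, F_7=13, F_8=21, F_9=34, ...
F_46 = 1836311903.

1836311903


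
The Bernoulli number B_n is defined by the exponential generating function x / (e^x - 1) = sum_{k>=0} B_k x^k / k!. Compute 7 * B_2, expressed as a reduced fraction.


Bernoulli numbers can also be computed recursively via B_0 = 1 and sum_{j=0}^{m} C(m+1, j) B_j = 0 for m >= 1. Odd-index Bernoulli numbers vanish for k >= 3.
Computing B_2 = 1/6, so 7 * B_2 = 7 * 1/6 = 7/6.

7/6


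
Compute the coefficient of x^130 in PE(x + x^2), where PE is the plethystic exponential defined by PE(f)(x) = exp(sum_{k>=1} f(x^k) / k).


With f(x) = x + x^2, the exponent is sum_{k>=1} (x^k + x^(2k)) / k = -ln(1 - x) - ln(1 - x^2). Exponentiating:
PE(x + x^2) = 1 / ((1 - x)(1 - x^2)).
This is the generating function for partitions of n into parts of size 1 or 2. The number of 2's can be any j in 0..65, and the rest are 1's, so
[x^130] = floor(130/2) + 1 = 66.

66


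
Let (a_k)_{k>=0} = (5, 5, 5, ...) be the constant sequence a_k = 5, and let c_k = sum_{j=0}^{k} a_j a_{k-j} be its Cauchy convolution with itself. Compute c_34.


Since a_j = 5 for all j >= 0, the convolution sum becomes
c_k = sum_{j=0}^{k} 5 * 5 = 25 * (k + 1).
Equivalently, the generating function of (a_k) is 5/(1 - x) and its square is 25/(1 - x)^2 = sum_{k>=0} 25(k + 1) x^k.
For k = 34: 25 * 35 = 875.

875


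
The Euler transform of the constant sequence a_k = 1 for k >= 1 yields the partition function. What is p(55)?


The Euler transform converts the sequence a_k = 1 into the number of integer partitions.
Using the recurrence or dynamic programming:
p(55) = 451276

451276


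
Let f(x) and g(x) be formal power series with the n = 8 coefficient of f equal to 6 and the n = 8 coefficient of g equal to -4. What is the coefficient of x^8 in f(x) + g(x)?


Addition of formal power series is termwise.
The coefficient of x^8 in f + g = 6 + -4
= 2

2


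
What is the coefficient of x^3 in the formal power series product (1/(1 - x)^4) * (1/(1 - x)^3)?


Combine the factors: (1/(1 - x)^4) * (1/(1 - x)^3) = 1/(1 - x)^7.
Then use 1/(1 - x)^r = sum_{k>=0} C(k + r - 1, r - 1) x^k with r = 7 and k = 3:
C(9, 6) = 84.

84


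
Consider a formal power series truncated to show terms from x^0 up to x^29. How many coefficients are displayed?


From x^0 to x^29 inclusive, the count is 29 - 0 + 1 = 30.

30


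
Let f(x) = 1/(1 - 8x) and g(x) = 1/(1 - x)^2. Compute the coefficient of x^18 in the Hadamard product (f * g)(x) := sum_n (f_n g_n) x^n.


f has coefficients f_k = 8^k. For g = 1/(1 - x)^2 the coefficient is g_k = C(k + 1, 1) = k + 1. The Hadamard coefficient is (f * g)_k = 8^k * (k + 1).
For k = 18: 8^18 * 19 = 18014398509481984 * 19 = 342273571680157696.

342273571680157696


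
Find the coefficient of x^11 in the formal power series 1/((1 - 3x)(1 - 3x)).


By partial fractions or Cauchy convolution:
The coefficient equals sum_{k=0}^{11} 3^k * 3^(11-k).
= 2125764

2125764


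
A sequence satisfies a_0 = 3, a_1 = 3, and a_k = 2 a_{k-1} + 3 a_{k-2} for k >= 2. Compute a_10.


The characteristic equation is t^2 - 2 t - 3 = 0, with roots r_1 = 3 and r_2 = -1 (so c_1 = r_1 + r_2, c_2 = -r_1 r_2 as required).
One can use the closed form a_n = A r_1^n + B r_2^n, but direct iteration is more reliable:
a_0 = 3, a_1 = 3, a_2 = 15, a_3 = 39, a_4 = 123, a_5 = 363, a_6 = 1095, a_7 = 3279, a_8 = 9843, a_9 = 29523, a_10 = 88575.
So a_10 = 88575.

88575


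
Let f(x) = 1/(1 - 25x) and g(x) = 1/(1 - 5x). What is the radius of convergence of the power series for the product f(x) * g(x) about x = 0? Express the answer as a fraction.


The radius of 1/(1 - 25x) is 1/25 (nearest singularity at x = 1/25), and the radius of 1/(1 - 5x) is 1/5.
The product f(x)*g(x) = 1/((1 - 25x)(1 - 5x)) has singularities at both 1/25 and 1/5, so its radius of convergence is the distance to the nearest one:
min(1/25, 1/5) = 1/25.

1/25


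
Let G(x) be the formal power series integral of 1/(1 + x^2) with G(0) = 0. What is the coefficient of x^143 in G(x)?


1/(1 + x^2) = sum_{j>=0} (-1)^j x^(2j). Integrating termwise with G(0) = 0:
G(x) = sum_{j>=0} (-1)^j x^(2j+1) / (2j+1) = arctan(x).
Only odd powers are nonzero. For x^143 write 143 = 2*71 + 1, giving
(-1)^71 / 143 = -1/143 = -1/143.

-1/143


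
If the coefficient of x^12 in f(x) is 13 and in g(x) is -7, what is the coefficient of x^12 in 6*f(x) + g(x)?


Scalar multiplication scales coefficients: 6 * 13 = 78.
Then add the g coefficient: 78 + -7
= 71

71
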